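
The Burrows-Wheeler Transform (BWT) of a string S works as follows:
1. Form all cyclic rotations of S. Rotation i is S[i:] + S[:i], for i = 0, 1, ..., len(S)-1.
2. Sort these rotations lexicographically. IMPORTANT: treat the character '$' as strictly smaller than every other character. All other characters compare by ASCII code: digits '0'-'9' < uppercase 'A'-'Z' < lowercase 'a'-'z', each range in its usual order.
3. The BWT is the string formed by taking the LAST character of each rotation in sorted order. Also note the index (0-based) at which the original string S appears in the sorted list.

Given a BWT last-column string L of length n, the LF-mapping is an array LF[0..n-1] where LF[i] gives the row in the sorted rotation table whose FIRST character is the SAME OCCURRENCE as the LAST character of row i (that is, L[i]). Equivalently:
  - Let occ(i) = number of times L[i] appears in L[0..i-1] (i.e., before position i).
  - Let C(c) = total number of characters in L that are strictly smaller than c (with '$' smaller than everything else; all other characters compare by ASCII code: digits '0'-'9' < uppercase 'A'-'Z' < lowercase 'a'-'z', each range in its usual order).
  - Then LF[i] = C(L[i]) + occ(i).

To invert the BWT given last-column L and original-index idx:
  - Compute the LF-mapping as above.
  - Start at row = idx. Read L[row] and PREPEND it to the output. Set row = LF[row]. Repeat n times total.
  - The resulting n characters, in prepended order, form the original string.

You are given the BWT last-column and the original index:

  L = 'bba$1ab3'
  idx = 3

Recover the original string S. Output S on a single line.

Answer: a3bb1ab$

Derivation:
LF mapping: 5 6 3 0 1 4 7 2
Walk LF starting at row 3, prepending L[row]:
  step 1: row=3, L[3]='$', prepend. Next row=LF[3]=0
  step 2: row=0, L[0]='b', prepend. Next row=LF[0]=5
  step 3: row=5, L[5]='a', prepend. Next row=LF[5]=4
  step 4: row=4, L[4]='1', prepend. Next row=LF[4]=1
  step 5: row=1, L[1]='b', prepend. Next row=LF[1]=6
  step 6: row=6, L[6]='b', prepend. Next row=LF[6]=7
  step 7: row=7, L[7]='3', prepend. Next row=LF[7]=2
  step 8: row=2, L[2]='a', prepend. Next row=LF[2]=3
Reversed output: a3bb1ab$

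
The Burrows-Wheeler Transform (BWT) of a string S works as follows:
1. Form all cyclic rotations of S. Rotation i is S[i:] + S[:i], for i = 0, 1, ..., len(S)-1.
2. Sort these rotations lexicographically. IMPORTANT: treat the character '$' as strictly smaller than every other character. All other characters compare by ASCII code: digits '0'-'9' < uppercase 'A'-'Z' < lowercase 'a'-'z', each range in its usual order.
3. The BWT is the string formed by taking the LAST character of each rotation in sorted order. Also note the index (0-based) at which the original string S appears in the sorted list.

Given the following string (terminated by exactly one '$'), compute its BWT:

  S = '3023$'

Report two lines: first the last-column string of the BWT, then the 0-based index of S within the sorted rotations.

All 5 rotations (rotation i = S[i:]+S[:i]):
  rot[0] = 3023$
  rot[1] = 023$3
  rot[2] = 23$30
  rot[3] = 3$302
  rot[4] = $3023
Sorted (with $ < everything):
  sorted[0] = $3023  (last char: '3')
  sorted[1] = 023$3  (last char: '3')
  sorted[2] = 23$30  (last char: '0')
  sorted[3] = 3$302  (last char: '2')
  sorted[4] = 3023$  (last char: '$')
Last column: 3302$
Original string S is at sorted index 4

Answer: 3302$
4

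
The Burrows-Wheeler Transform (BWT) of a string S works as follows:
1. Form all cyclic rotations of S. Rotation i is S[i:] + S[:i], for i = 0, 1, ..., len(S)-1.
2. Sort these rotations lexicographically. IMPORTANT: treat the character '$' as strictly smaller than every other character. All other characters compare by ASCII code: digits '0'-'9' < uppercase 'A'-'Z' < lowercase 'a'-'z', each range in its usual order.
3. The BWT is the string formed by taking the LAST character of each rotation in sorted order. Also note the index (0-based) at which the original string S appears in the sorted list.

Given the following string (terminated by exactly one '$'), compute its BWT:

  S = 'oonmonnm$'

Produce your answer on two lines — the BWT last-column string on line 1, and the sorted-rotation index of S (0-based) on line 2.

All 9 rotations (rotation i = S[i:]+S[:i]):
  rot[0] = oonmonnm$
  rot[1] = onmonnm$o
  rot[2] = nmonnm$oo
  rot[3] = monnm$oon
  rot[4] = onnm$oonm
  rot[5] = nnm$oonmo
  rot[6] = nm$oonmon
  rot[7] = m$oonmonn
  rot[8] = $oonmonnm
Sorted (with $ < everything):
  sorted[0] = $oonmonnm  (last char: 'm')
  sorted[1] = m$oonmonn  (last char: 'n')
  sorted[2] = monnm$oon  (last char: 'n')
  sorted[3] = nm$oonmon  (last char: 'n')
  sorted[4] = nmonnm$oo  (last char: 'o')
  sorted[5] = nnm$oonmo  (last char: 'o')
  sorted[6] = onmonnm$o  (last char: 'o')
  sorted[7] = onnm$oonm  (last char: 'm')
  sorted[8] = oonmonnm$  (last char: '$')
Last column: mnnnooom$
Original string S is at sorted index 8

Answer: mnnnooom$
8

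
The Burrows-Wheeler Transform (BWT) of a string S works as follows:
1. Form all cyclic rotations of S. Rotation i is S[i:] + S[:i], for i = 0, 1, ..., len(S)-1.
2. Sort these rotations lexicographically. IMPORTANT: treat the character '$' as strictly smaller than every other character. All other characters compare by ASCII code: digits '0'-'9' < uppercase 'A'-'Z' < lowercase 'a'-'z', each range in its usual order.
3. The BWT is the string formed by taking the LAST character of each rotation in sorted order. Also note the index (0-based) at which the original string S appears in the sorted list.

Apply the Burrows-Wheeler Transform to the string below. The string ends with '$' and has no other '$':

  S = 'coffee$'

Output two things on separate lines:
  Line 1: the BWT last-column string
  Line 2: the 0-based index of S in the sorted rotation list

Answer: e$effoc
1

Derivation:
All 7 rotations (rotation i = S[i:]+S[:i]):
  rot[0] = coffee$
  rot[1] = offee$c
  rot[2] = ffee$co
  rot[3] = fee$cof
  rot[4] = ee$coff
  rot[5] = e$coffe
  rot[6] = $coffee
Sorted (with $ < everything):
  sorted[0] = $coffee  (last char: 'e')
  sorted[1] = coffee$  (last char: '$')
  sorted[2] = e$coffe  (last char: 'e')
  sorted[3] = ee$coff  (last char: 'f')
  sorted[4] = fee$cof  (last char: 'f')
  sorted[5] = ffee$co  (last char: 'o')
  sorted[6] = offee$c  (last char: 'c')
Last column: e$effoc
Original string S is at sorted index 1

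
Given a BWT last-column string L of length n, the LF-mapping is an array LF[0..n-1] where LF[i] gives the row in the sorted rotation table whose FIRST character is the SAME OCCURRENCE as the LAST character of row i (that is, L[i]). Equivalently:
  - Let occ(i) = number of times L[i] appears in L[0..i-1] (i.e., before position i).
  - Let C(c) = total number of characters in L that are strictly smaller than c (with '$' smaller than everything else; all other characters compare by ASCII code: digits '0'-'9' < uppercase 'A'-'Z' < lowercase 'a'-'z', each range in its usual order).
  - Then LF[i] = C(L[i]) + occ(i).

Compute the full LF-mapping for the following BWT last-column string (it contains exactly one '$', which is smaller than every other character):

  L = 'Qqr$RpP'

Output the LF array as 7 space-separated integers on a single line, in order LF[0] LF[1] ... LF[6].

Char counts: '$':1, 'P':1, 'Q':1, 'R':1, 'p':1, 'q':1, 'r':1
C (first-col start): C('$')=0, C('P')=1, C('Q')=2, C('R')=3, C('p')=4, C('q')=5, C('r')=6
L[0]='Q': occ=0, LF[0]=C('Q')+0=2+0=2
L[1]='q': occ=0, LF[1]=C('q')+0=5+0=5
L[2]='r': occ=0, LF[2]=C('r')+0=6+0=6
L[3]='$': occ=0, LF[3]=C('$')+0=0+0=0
L[4]='R': occ=0, LF[4]=C('R')+0=3+0=3
L[5]='p': occ=0, LF[5]=C('p')+0=4+0=4
L[6]='P': occ=0, LF[6]=C('P')+0=1+0=1

Answer: 2 5 6 0 3 4 1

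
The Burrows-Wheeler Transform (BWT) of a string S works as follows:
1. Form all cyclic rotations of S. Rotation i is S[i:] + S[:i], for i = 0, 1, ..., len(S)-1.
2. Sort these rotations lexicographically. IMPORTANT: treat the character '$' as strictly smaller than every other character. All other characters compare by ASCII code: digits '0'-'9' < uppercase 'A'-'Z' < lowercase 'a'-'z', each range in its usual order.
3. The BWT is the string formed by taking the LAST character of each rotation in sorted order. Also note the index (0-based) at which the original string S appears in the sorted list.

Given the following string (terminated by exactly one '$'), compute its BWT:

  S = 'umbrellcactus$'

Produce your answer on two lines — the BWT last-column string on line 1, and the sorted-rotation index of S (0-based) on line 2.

All 14 rotations (rotation i = S[i:]+S[:i]):
  rot[0] = umbrellcactus$
  rot[1] = mbrellcactus$u
  rot[2] = brellcactus$um
  rot[3] = rellcactus$umb
  rot[4] = ellcactus$umbr
  rot[5] = llcactus$umbre
  rot[6] = lcactus$umbrel
  rot[7] = cactus$umbrell
  rot[8] = actus$umbrellc
  rot[9] = ctus$umbrellca
  rot[10] = tus$umbrellcac
  rot[11] = us$umbrellcact
  rot[12] = s$umbrellcactu
  rot[13] = $umbrellcactus
Sorted (with $ < everything):
  sorted[0] = $umbrellcactus  (last char: 's')
  sorted[1] = actus$umbrellc  (last char: 'c')
  sorted[2] = brellcactus$um  (last char: 'm')
  sorted[3] = cactus$umbrell  (last char: 'l')
  sorted[4] = ctus$umbrellca  (last char: 'a')
  sorted[5] = ellcactus$umbr  (last char: 'r')
  sorted[6] = lcactus$umbrel  (last char: 'l')
  sorted[7] = llcactus$umbre  (last char: 'e')
  sorted[8] = mbrellcactus$u  (last char: 'u')
  sorted[9] = rellcactus$umb  (last char: 'b')
  sorted[10] = s$umbrellcactu  (last char: 'u')
  sorted[11] = tus$umbrellcac  (last char: 'c')
  sorted[12] = umbrellcactus$  (last char: '$')
  sorted[13] = us$umbrellcact  (last char: 't')
Last column: scmlarleubuc$t
Original string S is at sorted index 12

Answer: scmlarleubuc$t
12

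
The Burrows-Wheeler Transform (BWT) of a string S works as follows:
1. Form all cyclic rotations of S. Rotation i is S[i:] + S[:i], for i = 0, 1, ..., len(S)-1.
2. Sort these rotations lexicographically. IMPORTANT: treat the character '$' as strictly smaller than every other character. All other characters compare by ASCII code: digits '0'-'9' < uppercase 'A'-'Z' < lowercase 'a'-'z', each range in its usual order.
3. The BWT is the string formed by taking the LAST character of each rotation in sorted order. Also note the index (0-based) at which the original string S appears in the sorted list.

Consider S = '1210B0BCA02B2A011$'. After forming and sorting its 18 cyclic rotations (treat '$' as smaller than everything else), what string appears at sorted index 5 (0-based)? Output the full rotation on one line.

Answer: 1$1210B0BCA02B2A01

Derivation:
All 18 rotations (rotation i = S[i:]+S[:i]):
  rot[0] = 1210B0BCA02B2A011$
  rot[1] = 210B0BCA02B2A011$1
  rot[2] = 10B0BCA02B2A011$12
  rot[3] = 0B0BCA02B2A011$121
  rot[4] = B0BCA02B2A011$1210
  rot[5] = 0BCA02B2A011$1210B
  rot[6] = BCA02B2A011$1210B0
  rot[7] = CA02B2A011$1210B0B
  rot[8] = A02B2A011$1210B0BC
  rot[9] = 02B2A011$1210B0BCA
  rot[10] = 2B2A011$1210B0BCA0
  rot[11] = B2A011$1210B0BCA02
  rot[12] = 2A011$1210B0BCA02B
  rot[13] = A011$1210B0BCA02B2
  rot[14] = 011$1210B0BCA02B2A
  rot[15] = 11$1210B0BCA02B2A0
  rot[16] = 1$1210B0BCA02B2A01
  rot[17] = $1210B0BCA02B2A011
Sorted (with $ < everything):
  sorted[0] = $1210B0BCA02B2A011
  sorted[1] = 011$1210B0BCA02B2A
  sorted[2] = 02B2A011$1210B0BCA
  sorted[3] = 0B0BCA02B2A011$121
  sorted[4] = 0BCA02B2A011$1210B
  sorted[5] = 1$1210B0BCA02B2A01
  sorted[6] = 10B0BCA02B2A011$12
  sorted[7] = 11$1210B0BCA02B2A0
  sorted[8] = 1210B0BCA02B2A011$
  sorted[9] = 210B0BCA02B2A011$1
  sorted[10] = 2A011$1210B0BCA02B
  sorted[11] = 2B2A011$1210B0BCA0
  sorted[12] = A011$1210B0BCA02B2
  sorted[13] = A02B2A011$1210B0BC
  sorted[14] = B0BCA02B2A011$1210
  sorted[15] = B2A011$1210B0BCA02
  sorted[16] = BCA02B2A011$1210B0
  sorted[17] = CA02B2A011$1210B0B
sorted[5] = 1$1210B0BCA02B2A01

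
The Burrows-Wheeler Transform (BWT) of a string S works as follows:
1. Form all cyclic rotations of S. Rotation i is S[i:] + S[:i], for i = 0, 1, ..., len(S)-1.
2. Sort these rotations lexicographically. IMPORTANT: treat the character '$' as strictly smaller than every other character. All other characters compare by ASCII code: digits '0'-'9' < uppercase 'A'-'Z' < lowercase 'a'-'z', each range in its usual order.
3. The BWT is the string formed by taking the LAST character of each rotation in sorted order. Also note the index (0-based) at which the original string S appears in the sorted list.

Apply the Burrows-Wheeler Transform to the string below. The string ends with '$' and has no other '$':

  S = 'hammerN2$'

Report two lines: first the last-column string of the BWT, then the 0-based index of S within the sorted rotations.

All 9 rotations (rotation i = S[i:]+S[:i]):
  rot[0] = hammerN2$
  rot[1] = ammerN2$h
  rot[2] = mmerN2$ha
  rot[3] = merN2$ham
  rot[4] = erN2$hamm
  rot[5] = rN2$hamme
  rot[6] = N2$hammer
  rot[7] = 2$hammerN
  rot[8] = $hammerN2
Sorted (with $ < everything):
  sorted[0] = $hammerN2  (last char: '2')
  sorted[1] = 2$hammerN  (last char: 'N')
  sorted[2] = N2$hammer  (last char: 'r')
  sorted[3] = ammerN2$h  (last char: 'h')
  sorted[4] = erN2$hamm  (last char: 'm')
  sorted[5] = hammerN2$  (last char: '$')
  sorted[6] = merN2$ham  (last char: 'm')
  sorted[7] = mmerN2$ha  (last char: 'a')
  sorted[8] = rN2$hamme  (last char: 'e')
Last column: 2Nrhm$mae
Original string S is at sorted index 5

Answer: 2Nrhm$mae
5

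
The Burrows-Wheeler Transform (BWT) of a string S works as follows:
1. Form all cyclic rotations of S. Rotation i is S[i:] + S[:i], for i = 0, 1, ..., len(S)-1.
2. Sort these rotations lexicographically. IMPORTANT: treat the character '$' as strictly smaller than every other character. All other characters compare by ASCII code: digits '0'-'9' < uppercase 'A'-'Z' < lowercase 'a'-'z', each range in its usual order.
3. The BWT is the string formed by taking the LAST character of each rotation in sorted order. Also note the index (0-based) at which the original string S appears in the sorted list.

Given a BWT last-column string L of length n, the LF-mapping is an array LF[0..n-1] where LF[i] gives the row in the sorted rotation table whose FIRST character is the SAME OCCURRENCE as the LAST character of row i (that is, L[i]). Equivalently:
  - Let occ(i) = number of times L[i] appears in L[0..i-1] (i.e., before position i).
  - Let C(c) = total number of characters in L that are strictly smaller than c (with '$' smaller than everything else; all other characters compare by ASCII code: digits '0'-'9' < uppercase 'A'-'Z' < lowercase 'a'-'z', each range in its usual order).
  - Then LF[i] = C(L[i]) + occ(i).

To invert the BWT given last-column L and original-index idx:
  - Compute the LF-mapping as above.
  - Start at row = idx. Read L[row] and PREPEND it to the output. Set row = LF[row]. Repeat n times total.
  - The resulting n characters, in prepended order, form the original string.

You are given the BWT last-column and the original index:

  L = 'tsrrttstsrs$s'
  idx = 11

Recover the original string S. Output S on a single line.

LF mapping: 9 4 1 2 10 11 5 12 6 3 7 0 8
Walk LF starting at row 11, prepending L[row]:
  step 1: row=11, L[11]='$', prepend. Next row=LF[11]=0
  step 2: row=0, L[0]='t', prepend. Next row=LF[0]=9
  step 3: row=9, L[9]='r', prepend. Next row=LF[9]=3
  step 4: row=3, L[3]='r', prepend. Next row=LF[3]=2
  step 5: row=2, L[2]='r', prepend. Next row=LF[2]=1
  step 6: row=1, L[1]='s', prepend. Next row=LF[1]=4
  step 7: row=4, L[4]='t', prepend. Next row=LF[4]=10
  step 8: row=10, L[10]='s', prepend. Next row=LF[10]=7
  step 9: row=7, L[7]='t', prepend. Next row=LF[7]=12
  step 10: row=12, L[12]='s', prepend. Next row=LF[12]=8
  step 11: row=8, L[8]='s', prepend. Next row=LF[8]=6
  step 12: row=6, L[6]='s', prepend. Next row=LF[6]=5
  step 13: row=5, L[5]='t', prepend. Next row=LF[5]=11
Reversed output: tssststsrrrt$

Answer: tssststsrrrt$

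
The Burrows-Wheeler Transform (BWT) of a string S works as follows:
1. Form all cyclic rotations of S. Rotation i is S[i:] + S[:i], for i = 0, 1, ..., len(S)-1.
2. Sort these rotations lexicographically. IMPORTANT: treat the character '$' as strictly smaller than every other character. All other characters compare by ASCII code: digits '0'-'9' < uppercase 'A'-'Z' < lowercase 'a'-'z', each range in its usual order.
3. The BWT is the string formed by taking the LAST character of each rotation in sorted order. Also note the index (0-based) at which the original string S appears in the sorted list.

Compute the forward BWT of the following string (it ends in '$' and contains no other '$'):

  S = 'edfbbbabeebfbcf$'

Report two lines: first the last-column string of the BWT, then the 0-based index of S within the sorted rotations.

All 16 rotations (rotation i = S[i:]+S[:i]):
  rot[0] = edfbbbabeebfbcf$
  rot[1] = dfbbbabeebfbcf$e
  rot[2] = fbbbabeebfbcf$ed
  rot[3] = bbbabeebfbcf$edf
  rot[4] = bbabeebfbcf$edfb
  rot[5] = babeebfbcf$edfbb
  rot[6] = abeebfbcf$edfbbb
  rot[7] = beebfbcf$edfbbba
  rot[8] = eebfbcf$edfbbbab
  rot[9] = ebfbcf$edfbbbabe
  rot[10] = bfbcf$edfbbbabee
  rot[11] = fbcf$edfbbbabeeb
  rot[12] = bcf$edfbbbabeebf
  rot[13] = cf$edfbbbabeebfb
  rot[14] = f$edfbbbabeebfbc
  rot[15] = $edfbbbabeebfbcf
Sorted (with $ < everything):
  sorted[0] = $edfbbbabeebfbcf  (last char: 'f')
  sorted[1] = abeebfbcf$edfbbb  (last char: 'b')
  sorted[2] = babeebfbcf$edfbb  (last char: 'b')
  sorted[3] = bbabeebfbcf$edfb  (last char: 'b')
  sorted[4] = bbbabeebfbcf$edf  (last char: 'f')
  sorted[5] = bcf$edfbbbabeebf  (last char: 'f')
  sorted[6] = beebfbcf$edfbbba  (last char: 'a')
  sorted[7] = bfbcf$edfbbbabee  (last char: 'e')
  sorted[8] = cf$edfbbbabeebfb  (last char: 'b')
  sorted[9] = dfbbbabeebfbcf$e  (last char: 'e')
  sorted[10] = ebfbcf$edfbbbabe  (last char: 'e')
  sorted[11] = edfbbbabeebfbcf$  (last char: '$')
  sorted[12] = eebfbcf$edfbbbab  (last char: 'b')
  sorted[13] = f$edfbbbabeebfbc  (last char: 'c')
  sorted[14] = fbbbabeebfbcf$ed  (last char: 'd')
  sorted[15] = fbcf$edfbbbabeeb  (last char: 'b')
Last column: fbbbffaebee$bcdb
Original string S is at sorted index 11

Answer: fbbbffaebee$bcdb
11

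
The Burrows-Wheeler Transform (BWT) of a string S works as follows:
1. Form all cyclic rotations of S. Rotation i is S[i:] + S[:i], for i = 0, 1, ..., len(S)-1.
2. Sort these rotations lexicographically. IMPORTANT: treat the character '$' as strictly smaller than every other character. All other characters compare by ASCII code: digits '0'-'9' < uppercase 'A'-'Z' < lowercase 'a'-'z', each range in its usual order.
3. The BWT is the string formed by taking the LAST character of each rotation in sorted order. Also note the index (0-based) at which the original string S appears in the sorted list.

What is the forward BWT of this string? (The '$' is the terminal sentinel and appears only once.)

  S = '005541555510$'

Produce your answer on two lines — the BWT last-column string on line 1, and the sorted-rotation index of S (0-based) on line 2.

All 13 rotations (rotation i = S[i:]+S[:i]):
  rot[0] = 005541555510$
  rot[1] = 05541555510$0
  rot[2] = 5541555510$00
  rot[3] = 541555510$005
  rot[4] = 41555510$0055
  rot[5] = 1555510$00554
  rot[6] = 555510$005541
  rot[7] = 55510$0055415
  rot[8] = 5510$00554155
  rot[9] = 510$005541555
  rot[10] = 10$0055415555
  rot[11] = 0$00554155551
  rot[12] = $005541555510
Sorted (with $ < everything):
  sorted[0] = $005541555510  (last char: '0')
  sorted[1] = 0$00554155551  (last char: '1')
  sorted[2] = 005541555510$  (last char: '$')
  sorted[3] = 05541555510$0  (last char: '0')
  sorted[4] = 10$0055415555  (last char: '5')
  sorted[5] = 1555510$00554  (last char: '4')
  sorted[6] = 41555510$0055  (last char: '5')
  sorted[7] = 510$005541555  (last char: '5')
  sorted[8] = 541555510$005  (last char: '5')
  sorted[9] = 5510$00554155  (last char: '5')
  sorted[10] = 5541555510$00  (last char: '0')
  sorted[11] = 55510$0055415  (last char: '5')
  sorted[12] = 555510$005541  (last char: '1')
Last column: 01$0545555051
Original string S is at sorted index 2

Answer: 01$0545555051
2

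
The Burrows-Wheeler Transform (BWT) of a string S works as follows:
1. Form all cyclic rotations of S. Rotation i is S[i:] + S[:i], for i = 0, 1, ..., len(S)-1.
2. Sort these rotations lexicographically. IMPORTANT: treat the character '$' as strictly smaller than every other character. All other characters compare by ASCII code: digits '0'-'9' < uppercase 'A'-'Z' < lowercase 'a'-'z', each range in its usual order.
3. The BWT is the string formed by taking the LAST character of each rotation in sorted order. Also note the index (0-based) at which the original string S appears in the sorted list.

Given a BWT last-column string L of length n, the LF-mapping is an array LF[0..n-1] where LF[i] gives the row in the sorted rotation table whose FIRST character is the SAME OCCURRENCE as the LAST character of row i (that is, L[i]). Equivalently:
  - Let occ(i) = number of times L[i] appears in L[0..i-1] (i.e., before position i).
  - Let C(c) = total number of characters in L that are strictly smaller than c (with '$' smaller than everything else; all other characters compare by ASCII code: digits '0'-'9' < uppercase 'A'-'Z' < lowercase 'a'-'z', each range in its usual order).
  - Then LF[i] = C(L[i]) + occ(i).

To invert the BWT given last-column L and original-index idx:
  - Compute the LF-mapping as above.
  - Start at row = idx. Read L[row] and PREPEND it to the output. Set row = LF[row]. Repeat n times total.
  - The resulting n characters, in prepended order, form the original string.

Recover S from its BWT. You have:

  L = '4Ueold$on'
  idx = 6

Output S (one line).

LF mapping: 1 2 4 7 5 3 0 8 6
Walk LF starting at row 6, prepending L[row]:
  step 1: row=6, L[6]='$', prepend. Next row=LF[6]=0
  step 2: row=0, L[0]='4', prepend. Next row=LF[0]=1
  step 3: row=1, L[1]='U', prepend. Next row=LF[1]=2
  step 4: row=2, L[2]='e', prepend. Next row=LF[2]=4
  step 5: row=4, L[4]='l', prepend. Next row=LF[4]=5
  step 6: row=5, L[5]='d', prepend. Next row=LF[5]=3
  step 7: row=3, L[3]='o', prepend. Next row=LF[3]=7
  step 8: row=7, L[7]='o', prepend. Next row=LF[7]=8
  step 9: row=8, L[8]='n', prepend. Next row=LF[8]=6
Reversed output: noodleU4$

Answer: noodleU4$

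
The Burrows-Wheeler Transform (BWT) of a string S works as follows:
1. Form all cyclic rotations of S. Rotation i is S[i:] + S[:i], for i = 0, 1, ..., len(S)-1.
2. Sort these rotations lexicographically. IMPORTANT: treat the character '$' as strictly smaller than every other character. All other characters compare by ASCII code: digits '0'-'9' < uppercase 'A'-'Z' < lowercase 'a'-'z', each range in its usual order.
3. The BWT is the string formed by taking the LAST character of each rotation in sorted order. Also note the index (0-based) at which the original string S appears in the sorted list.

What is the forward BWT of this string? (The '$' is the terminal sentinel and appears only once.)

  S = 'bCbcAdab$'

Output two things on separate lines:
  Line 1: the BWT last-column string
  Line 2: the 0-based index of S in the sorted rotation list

Answer: bcbda$CbA
5

Derivation:
All 9 rotations (rotation i = S[i:]+S[:i]):
  rot[0] = bCbcAdab$
  rot[1] = CbcAdab$b
  rot[2] = bcAdab$bC
  rot[3] = cAdab$bCb
  rot[4] = Adab$bCbc
  rot[5] = dab$bCbcA
  rot[6] = ab$bCbcAd
  rot[7] = b$bCbcAda
  rot[8] = $bCbcAdab
Sorted (with $ < everything):
  sorted[0] = $bCbcAdab  (last char: 'b')
  sorted[1] = Adab$bCbc  (last char: 'c')
  sorted[2] = CbcAdab$b  (last char: 'b')
  sorted[3] = ab$bCbcAd  (last char: 'd')
  sorted[4] = b$bCbcAda  (last char: 'a')
  sorted[5] = bCbcAdab$  (last char: '$')
  sorted[6] = bcAdab$bC  (last char: 'C')
  sorted[7] = cAdab$bCb  (last char: 'b')
  sorted[8] = dab$bCbcA  (last char: 'A')
Last column: bcbda$CbA
Original string S is at sorted index 5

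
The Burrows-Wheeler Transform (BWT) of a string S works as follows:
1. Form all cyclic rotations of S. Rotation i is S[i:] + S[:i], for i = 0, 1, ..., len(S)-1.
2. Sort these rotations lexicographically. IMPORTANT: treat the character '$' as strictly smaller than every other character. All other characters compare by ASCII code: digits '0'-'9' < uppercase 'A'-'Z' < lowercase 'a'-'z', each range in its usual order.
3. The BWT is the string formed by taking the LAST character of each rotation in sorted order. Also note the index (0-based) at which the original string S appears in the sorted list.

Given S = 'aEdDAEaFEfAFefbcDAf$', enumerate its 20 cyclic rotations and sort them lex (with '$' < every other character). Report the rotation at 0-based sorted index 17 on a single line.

Answer: f$aEdDAEaFEfAFefbcDA

Derivation:
All 20 rotations (rotation i = S[i:]+S[:i]):
  rot[0] = aEdDAEaFEfAFefbcDAf$
  rot[1] = EdDAEaFEfAFefbcDAf$a
  rot[2] = dDAEaFEfAFefbcDAf$aE
  rot[3] = DAEaFEfAFefbcDAf$aEd
  rot[4] = AEaFEfAFefbcDAf$aEdD
  rot[5] = EaFEfAFefbcDAf$aEdDA
  rot[6] = aFEfAFefbcDAf$aEdDAE
  rot[7] = FEfAFefbcDAf$aEdDAEa
  rot[8] = EfAFefbcDAf$aEdDAEaF
  rot[9] = fAFefbcDAf$aEdDAEaFE
  rot[10] = AFefbcDAf$aEdDAEaFEf
  rot[11] = FefbcDAf$aEdDAEaFEfA
  rot[12] = efbcDAf$aEdDAEaFEfAF
  rot[13] = fbcDAf$aEdDAEaFEfAFe
  rot[14] = bcDAf$aEdDAEaFEfAFef
  rot[15] = cDAf$aEdDAEaFEfAFefb
  rot[16] = DAf$aEdDAEaFEfAFefbc
  rot[17] = Af$aEdDAEaFEfAFefbcD
  rot[18] = f$aEdDAEaFEfAFefbcDA
  rot[19] = $aEdDAEaFEfAFefbcDAf
Sorted (with $ < everything):
  sorted[0] = $aEdDAEaFEfAFefbcDAf
  sorted[1] = AEaFEfAFefbcDAf$aEdD
  sorted[2] = AFefbcDAf$aEdDAEaFEf
  sorted[3] = Af$aEdDAEaFEfAFefbcD
  sorted[4] = DAEaFEfAFefbcDAf$aEd
  sorted[5] = DAf$aEdDAEaFEfAFefbc
  sorted[6] = EaFEfAFefbcDAf$aEdDA
  sorted[7] = EdDAEaFEfAFefbcDAf$a
  sorted[8] = EfAFefbcDAf$aEdDAEaF
  sorted[9] = FEfAFefbcDAf$aEdDAEa
  sorted[10] = FefbcDAf$aEdDAEaFEfA
  sorted[11] = aEdDAEaFEfAFefbcDAf$
  sorted[12] = aFEfAFefbcDAf$aEdDAE
  sorted[13] = bcDAf$aEdDAEaFEfAFef
  sorted[14] = cDAf$aEdDAEaFEfAFefb
  sorted[15] = dDAEaFEfAFefbcDAf$aE
  sorted[16] = efbcDAf$aEdDAEaFEfAF
  sorted[17] = f$aEdDAEaFEfAFefbcDA
  sorted[18] = fAFefbcDAf$aEdDAEaFE
  sorted[19] = fbcDAf$aEdDAEaFEfAFe
sorted[17] = f$aEdDAEaFEfAFefbcDA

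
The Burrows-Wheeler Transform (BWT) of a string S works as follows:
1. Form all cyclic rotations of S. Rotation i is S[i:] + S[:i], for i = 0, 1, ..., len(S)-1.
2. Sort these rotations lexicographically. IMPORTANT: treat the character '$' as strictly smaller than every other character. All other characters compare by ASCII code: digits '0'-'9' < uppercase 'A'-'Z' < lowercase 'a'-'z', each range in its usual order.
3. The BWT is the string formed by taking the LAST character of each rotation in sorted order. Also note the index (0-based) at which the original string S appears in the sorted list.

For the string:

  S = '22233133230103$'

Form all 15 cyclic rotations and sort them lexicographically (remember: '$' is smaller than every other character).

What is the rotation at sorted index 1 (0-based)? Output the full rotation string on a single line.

All 15 rotations (rotation i = S[i:]+S[:i]):
  rot[0] = 22233133230103$
  rot[1] = 2233133230103$2
  rot[2] = 233133230103$22
  rot[3] = 33133230103$222
  rot[4] = 3133230103$2223
  rot[5] = 133230103$22233
  rot[6] = 33230103$222331
  rot[7] = 3230103$2223313
  rot[8] = 230103$22233133
  rot[9] = 30103$222331332
  rot[10] = 0103$2223313323
  rot[11] = 103$22233133230
  rot[12] = 03$222331332301
  rot[13] = 3$2223313323010
  rot[14] = $22233133230103
Sorted (with $ < everything):
  sorted[0] = $22233133230103
  sorted[1] = 0103$2223313323
  sorted[2] = 03$222331332301
  sorted[3] = 103$22233133230
  sorted[4] = 133230103$22233
  sorted[5] = 22233133230103$
  sorted[6] = 2233133230103$2
  sorted[7] = 230103$22233133
  sorted[8] = 233133230103$22
  sorted[9] = 3$2223313323010
  sorted[10] = 30103$222331332
  sorted[11] = 3133230103$2223
  sorted[12] = 3230103$2223313
  sorted[13] = 33133230103$222
  sorted[14] = 33230103$222331
sorted[1] = 0103$2223313323

Answer: 0103$2223313323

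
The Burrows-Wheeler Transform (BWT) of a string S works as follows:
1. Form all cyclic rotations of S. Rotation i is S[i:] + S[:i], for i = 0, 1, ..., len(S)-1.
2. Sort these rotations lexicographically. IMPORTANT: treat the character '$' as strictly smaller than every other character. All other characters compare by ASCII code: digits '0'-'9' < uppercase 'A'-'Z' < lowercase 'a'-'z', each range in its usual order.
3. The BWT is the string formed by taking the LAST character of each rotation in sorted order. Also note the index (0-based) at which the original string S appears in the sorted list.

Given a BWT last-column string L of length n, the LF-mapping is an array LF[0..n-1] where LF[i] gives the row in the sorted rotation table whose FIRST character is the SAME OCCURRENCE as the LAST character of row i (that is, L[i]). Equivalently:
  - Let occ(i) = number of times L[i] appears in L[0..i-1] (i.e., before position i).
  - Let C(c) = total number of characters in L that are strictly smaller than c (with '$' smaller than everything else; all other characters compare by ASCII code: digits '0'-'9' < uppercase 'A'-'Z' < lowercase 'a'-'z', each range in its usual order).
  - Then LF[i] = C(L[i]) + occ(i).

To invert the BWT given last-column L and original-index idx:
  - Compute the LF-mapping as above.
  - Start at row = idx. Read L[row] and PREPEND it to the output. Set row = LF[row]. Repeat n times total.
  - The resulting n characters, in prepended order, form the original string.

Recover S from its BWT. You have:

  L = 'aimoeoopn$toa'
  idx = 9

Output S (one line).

Answer: onomatopoeia$

Derivation:
LF mapping: 1 4 5 7 3 8 9 11 6 0 12 10 2
Walk LF starting at row 9, prepending L[row]:
  step 1: row=9, L[9]='$', prepend. Next row=LF[9]=0
  step 2: row=0, L[0]='a', prepend. Next row=LF[0]=1
  step 3: row=1, L[1]='i', prepend. Next row=LF[1]=4
  step 4: row=4, L[4]='e', prepend. Next row=LF[4]=3
  step 5: row=3, L[3]='o', prepend. Next row=LF[3]=7
  step 6: row=7, L[7]='p', prepend. Next row=LF[7]=11
  step 7: row=11, L[11]='o', prepend. Next row=LF[11]=10
  step 8: row=10, L[10]='t', prepend. Next row=LF[10]=12
  step 9: row=12, L[12]='a', prepend. Next row=LF[12]=2
  step 10: row=2, L[2]='m', prepend. Next row=LF[2]=5
  step 11: row=5, L[5]='o', prepend. Next row=LF[5]=8
  step 12: row=8, L[8]='n', prepend. Next row=LF[8]=6
  step 13: row=6, L[6]='o', prepend. Next row=LF[6]=9
Reversed output: onomatopoeia$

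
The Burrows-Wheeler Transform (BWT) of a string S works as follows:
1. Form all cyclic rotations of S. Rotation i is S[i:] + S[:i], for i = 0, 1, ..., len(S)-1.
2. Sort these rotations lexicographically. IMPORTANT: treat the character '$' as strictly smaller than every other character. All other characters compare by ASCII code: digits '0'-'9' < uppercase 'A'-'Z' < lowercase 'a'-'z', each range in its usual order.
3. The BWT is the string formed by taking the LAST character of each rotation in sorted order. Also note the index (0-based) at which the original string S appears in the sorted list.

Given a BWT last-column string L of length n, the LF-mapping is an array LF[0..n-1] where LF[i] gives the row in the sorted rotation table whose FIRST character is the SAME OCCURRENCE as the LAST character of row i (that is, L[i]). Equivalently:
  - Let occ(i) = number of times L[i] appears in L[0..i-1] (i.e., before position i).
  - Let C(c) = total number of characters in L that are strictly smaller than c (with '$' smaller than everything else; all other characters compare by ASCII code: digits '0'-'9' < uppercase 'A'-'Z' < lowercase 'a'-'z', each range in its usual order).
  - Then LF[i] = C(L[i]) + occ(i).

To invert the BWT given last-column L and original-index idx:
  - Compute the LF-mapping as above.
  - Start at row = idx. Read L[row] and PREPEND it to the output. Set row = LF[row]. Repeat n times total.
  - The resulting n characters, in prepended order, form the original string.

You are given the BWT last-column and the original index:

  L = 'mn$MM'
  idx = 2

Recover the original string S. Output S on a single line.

LF mapping: 3 4 0 1 2
Walk LF starting at row 2, prepending L[row]:
  step 1: row=2, L[2]='$', prepend. Next row=LF[2]=0
  step 2: row=0, L[0]='m', prepend. Next row=LF[0]=3
  step 3: row=3, L[3]='M', prepend. Next row=LF[3]=1
  step 4: row=1, L[1]='n', prepend. Next row=LF[1]=4
  step 5: row=4, L[4]='M', prepend. Next row=LF[4]=2
Reversed output: MnMm$

Answer: MnMm$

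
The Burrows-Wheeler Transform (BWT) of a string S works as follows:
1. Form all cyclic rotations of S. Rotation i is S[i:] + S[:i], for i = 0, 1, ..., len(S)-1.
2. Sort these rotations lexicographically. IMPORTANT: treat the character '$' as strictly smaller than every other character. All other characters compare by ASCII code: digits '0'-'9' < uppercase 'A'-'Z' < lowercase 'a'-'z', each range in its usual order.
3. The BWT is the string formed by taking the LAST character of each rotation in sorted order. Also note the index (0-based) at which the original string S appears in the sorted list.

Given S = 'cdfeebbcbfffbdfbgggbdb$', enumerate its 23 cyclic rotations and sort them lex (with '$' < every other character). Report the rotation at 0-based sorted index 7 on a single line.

Answer: bgggbdb$cdfeebbcbfffbdf

Derivation:
All 23 rotations (rotation i = S[i:]+S[:i]):
  rot[0] = cdfeebbcbfffbdfbgggbdb$
  rot[1] = dfeebbcbfffbdfbgggbdb$c
  rot[2] = feebbcbfffbdfbgggbdb$cd
  rot[3] = eebbcbfffbdfbgggbdb$cdf
  rot[4] = ebbcbfffbdfbgggbdb$cdfe
  rot[5] = bbcbfffbdfbgggbdb$cdfee
  rot[6] = bcbfffbdfbgggbdb$cdfeeb
  rot[7] = cbfffbdfbgggbdb$cdfeebb
  rot[8] = bfffbdfbgggbdb$cdfeebbc
  rot[9] = fffbdfbgggbdb$cdfeebbcb
  rot[10] = ffbdfbgggbdb$cdfeebbcbf
  rot[11] = fbdfbgggbdb$cdfeebbcbff
  rot[12] = bdfbgggbdb$cdfeebbcbfff
  rot[13] = dfbgggbdb$cdfeebbcbfffb
  rot[14] = fbgggbdb$cdfeebbcbfffbd
  rot[15] = bgggbdb$cdfeebbcbfffbdf
  rot[16] = gggbdb$cdfeebbcbfffbdfb
  rot[17] = ggbdb$cdfeebbcbfffbdfbg
  rot[18] = gbdb$cdfeebbcbfffbdfbgg
  rot[19] = bdb$cdfeebbcbfffbdfbggg
  rot[20] = db$cdfeebbcbfffbdfbgggb
  rot[21] = b$cdfeebbcbfffbdfbgggbd
  rot[22] = $cdfeebbcbfffbdfbgggbdb
Sorted (with $ < everything):
  sorted[0] = $cdfeebbcbfffbdfbgggbdb
  sorted[1] = b$cdfeebbcbfffbdfbgggbd
  sorted[2] = bbcbfffbdfbgggbdb$cdfee
  sorted[3] = bcbfffbdfbgggbdb$cdfeeb
  sorted[4] = bdb$cdfeebbcbfffbdfbggg
  sorted[5] = bdfbgggbdb$cdfeebbcbfff
  sorted[6] = bfffbdfbgggbdb$cdfeebbc
  sorted[7] = bgggbdb$cdfeebbcbfffbdf
  sorted[8] = cbfffbdfbgggbdb$cdfeebb
  sorted[9] = cdfeebbcbfffbdfbgggbdb$
  sorted[10] = db$cdfeebbcbfffbdfbgggb
  sorted[11] = dfbgggbdb$cdfeebbcbfffb
  sorted[12] = dfeebbcbfffbdfbgggbdb$c
  sorted[13] = ebbcbfffbdfbgggbdb$cdfe
  sorted[14] = eebbcbfffbdfbgggbdb$cdf
  sorted[15] = fbdfbgggbdb$cdfeebbcbff
  sorted[16] = fbgggbdb$cdfeebbcbfffbd
  sorted[17] = feebbcbfffbdfbgggbdb$cd
  sorted[18] = ffbdfbgggbdb$cdfeebbcbf
  sorted[19] = fffbdfbgggbdb$cdfeebbcb
  sorted[20] = gbdb$cdfeebbcbfffbdfbgg
  sorted[21] = ggbdb$cdfeebbcbfffbdfbg
  sorted[22] = gggbdb$cdfeebbcbfffbdfb
sorted[7] = bgggbdb$cdfeebbcbfffbdf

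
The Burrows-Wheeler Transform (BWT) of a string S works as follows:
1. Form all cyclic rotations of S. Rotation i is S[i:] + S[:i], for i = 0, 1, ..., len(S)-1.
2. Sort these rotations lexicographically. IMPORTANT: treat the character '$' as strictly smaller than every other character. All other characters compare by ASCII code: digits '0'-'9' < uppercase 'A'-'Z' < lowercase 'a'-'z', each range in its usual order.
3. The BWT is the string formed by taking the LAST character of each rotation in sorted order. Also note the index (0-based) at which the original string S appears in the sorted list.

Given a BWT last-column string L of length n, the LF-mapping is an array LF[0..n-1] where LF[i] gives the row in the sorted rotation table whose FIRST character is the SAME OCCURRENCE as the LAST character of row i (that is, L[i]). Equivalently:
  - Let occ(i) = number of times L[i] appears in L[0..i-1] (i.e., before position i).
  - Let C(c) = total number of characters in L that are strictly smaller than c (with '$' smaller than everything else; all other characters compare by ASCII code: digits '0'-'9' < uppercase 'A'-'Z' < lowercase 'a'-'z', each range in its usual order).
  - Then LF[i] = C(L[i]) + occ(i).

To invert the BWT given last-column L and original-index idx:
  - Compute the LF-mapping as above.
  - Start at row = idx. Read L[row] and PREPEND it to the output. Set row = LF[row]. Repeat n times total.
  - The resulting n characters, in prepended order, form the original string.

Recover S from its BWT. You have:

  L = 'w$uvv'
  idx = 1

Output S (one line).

LF mapping: 4 0 1 2 3
Walk LF starting at row 1, prepending L[row]:
  step 1: row=1, L[1]='$', prepend. Next row=LF[1]=0
  step 2: row=0, L[0]='w', prepend. Next row=LF[0]=4
  step 3: row=4, L[4]='v', prepend. Next row=LF[4]=3
  step 4: row=3, L[3]='v', prepend. Next row=LF[3]=2
  step 5: row=2, L[2]='u', prepend. Next row=LF[2]=1
Reversed output: uvvw$

Answer: uvvw$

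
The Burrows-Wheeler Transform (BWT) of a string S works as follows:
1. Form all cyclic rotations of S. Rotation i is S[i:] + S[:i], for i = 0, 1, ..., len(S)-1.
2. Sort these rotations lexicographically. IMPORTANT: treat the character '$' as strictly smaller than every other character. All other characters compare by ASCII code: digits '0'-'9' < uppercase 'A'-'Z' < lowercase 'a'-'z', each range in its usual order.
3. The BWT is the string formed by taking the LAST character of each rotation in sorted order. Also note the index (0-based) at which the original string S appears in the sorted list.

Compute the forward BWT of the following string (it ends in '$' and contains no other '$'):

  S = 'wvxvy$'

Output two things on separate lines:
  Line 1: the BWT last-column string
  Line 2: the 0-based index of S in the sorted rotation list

All 6 rotations (rotation i = S[i:]+S[:i]):
  rot[0] = wvxvy$
  rot[1] = vxvy$w
  rot[2] = xvy$wv
  rot[3] = vy$wvx
  rot[4] = y$wvxv
  rot[5] = $wvxvy
Sorted (with $ < everything):
  sorted[0] = $wvxvy  (last char: 'y')
  sorted[1] = vxvy$w  (last char: 'w')
  sorted[2] = vy$wvx  (last char: 'x')
  sorted[3] = wvxvy$  (last char: '$')
  sorted[4] = xvy$wv  (last char: 'v')
  sorted[5] = y$wvxv  (last char: 'v')
Last column: ywx$vv
Original string S is at sorted index 3

Answer: ywx$vv
3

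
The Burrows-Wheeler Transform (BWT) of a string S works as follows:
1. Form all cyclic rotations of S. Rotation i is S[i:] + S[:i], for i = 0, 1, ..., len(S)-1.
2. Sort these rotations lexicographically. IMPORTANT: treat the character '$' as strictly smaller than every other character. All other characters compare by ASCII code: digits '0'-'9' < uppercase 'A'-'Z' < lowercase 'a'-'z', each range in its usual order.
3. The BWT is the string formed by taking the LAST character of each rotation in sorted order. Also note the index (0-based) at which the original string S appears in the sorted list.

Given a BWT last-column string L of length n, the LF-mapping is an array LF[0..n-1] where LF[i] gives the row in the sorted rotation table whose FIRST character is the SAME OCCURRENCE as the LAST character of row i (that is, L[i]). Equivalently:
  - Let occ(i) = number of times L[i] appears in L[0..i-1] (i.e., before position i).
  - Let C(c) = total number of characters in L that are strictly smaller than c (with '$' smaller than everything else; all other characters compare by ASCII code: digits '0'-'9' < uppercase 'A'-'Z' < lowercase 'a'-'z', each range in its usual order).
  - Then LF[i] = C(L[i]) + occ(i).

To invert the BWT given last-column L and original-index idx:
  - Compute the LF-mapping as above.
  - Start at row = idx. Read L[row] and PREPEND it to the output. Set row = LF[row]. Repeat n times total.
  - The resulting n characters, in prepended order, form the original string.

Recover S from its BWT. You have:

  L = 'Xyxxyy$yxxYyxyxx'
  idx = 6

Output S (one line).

LF mapping: 1 10 3 4 11 12 0 13 5 6 2 14 7 15 8 9
Walk LF starting at row 6, prepending L[row]:
  step 1: row=6, L[6]='$', prepend. Next row=LF[6]=0
  step 2: row=0, L[0]='X', prepend. Next row=LF[0]=1
  step 3: row=1, L[1]='y', prepend. Next row=LF[1]=10
  step 4: row=10, L[10]='Y', prepend. Next row=LF[10]=2
  step 5: row=2, L[2]='x', prepend. Next row=LF[2]=3
  step 6: row=3, L[3]='x', prepend. Next row=LF[3]=4
  step 7: row=4, L[4]='y', prepend. Next row=LF[4]=11
  step 8: row=11, L[11]='y', prepend. Next row=LF[11]=14
  step 9: row=14, L[14]='x', prepend. Next row=LF[14]=8
  step 10: row=8, L[8]='x', prepend. Next row=LF[8]=5
  step 11: row=5, L[5]='y', prepend. Next row=LF[5]=12
  step 12: row=12, L[12]='x', prepend. Next row=LF[12]=7
  step 13: row=7, L[7]='y', prepend. Next row=LF[7]=13
  step 14: row=13, L[13]='y', prepend. Next row=LF[13]=15
  step 15: row=15, L[15]='x', prepend. Next row=LF[15]=9
  step 16: row=9, L[9]='x', prepend. Next row=LF[9]=6
Reversed output: xxyyxyxxyyxxYyX$

Answer: xxyyxyxxyyxxYyX$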